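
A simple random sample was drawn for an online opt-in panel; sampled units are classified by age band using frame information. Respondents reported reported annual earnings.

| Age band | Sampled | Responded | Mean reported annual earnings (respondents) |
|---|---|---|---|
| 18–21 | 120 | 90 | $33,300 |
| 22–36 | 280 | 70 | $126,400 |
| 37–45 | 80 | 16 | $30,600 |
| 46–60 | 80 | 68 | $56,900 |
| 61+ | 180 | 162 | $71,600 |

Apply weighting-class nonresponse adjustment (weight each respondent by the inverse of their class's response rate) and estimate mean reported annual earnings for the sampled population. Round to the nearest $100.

Class response rates: 18–21 90/120 = 75%, 22–36 70/280 = 25%, 37–45 16/80 = 20%, 46–60 68/80 = 85%, 61+ 162/180 = 90%.
With weight = n_sampled/n_responded per class, the weighted class total is n_sampled:
  18–21: 120 × 33,300 = 3,996,000
  22–36: 280 × 126,400 = 35,392,000
  37–45: 80 × 30,600 = 2,448,000
  46–60: 80 × 56,900 = 4,552,000
  61+: 180 × 71,600 = 12,888,000
Adjusted estimate = 59,276,000 / 740 = 80102.7 → $80,100.

$80,100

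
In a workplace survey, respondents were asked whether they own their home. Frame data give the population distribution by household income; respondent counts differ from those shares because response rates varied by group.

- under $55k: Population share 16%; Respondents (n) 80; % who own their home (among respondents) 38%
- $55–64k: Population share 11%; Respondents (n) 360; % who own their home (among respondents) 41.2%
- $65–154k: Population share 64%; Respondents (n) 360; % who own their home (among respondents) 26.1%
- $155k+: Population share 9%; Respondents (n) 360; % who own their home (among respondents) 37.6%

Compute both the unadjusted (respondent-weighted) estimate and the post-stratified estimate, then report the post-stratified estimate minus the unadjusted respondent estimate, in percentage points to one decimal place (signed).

-4.5 percentage points

Unadjusted (pooled respondent) estimate weights by respondent counts:
  (80/1160)×38 + (360/1160)×41.2 + (360/1160)×26.1 + (360/1160)×37.6 = 35.1759%
Reweighting by population household income shares:
  0.16×38 + 0.11×41.2 + 0.64×26.1 + 0.09×37.6 = 30.7%
Difference = 30.7 − 35.1759 = -4.4759 pp.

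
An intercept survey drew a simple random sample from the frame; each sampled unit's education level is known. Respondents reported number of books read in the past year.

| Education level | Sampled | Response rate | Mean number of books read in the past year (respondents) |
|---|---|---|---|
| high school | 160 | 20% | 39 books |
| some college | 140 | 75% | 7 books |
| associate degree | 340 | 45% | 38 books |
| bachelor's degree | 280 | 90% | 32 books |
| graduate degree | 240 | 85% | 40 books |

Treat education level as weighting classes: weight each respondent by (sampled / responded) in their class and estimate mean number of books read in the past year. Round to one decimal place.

Inverse-response-rate weighting restores each class to its sampled count, so class totals weight by n_sampled:
  high school: 160 × 39 = 6240
  some college: 140 × 7 = 980
  associate degree: 340 × 38 = 12,920
  bachelor's degree: 280 × 32 = 8960
  graduate degree: 240 × 40 = 9600
Adjusted estimate = 38,700 / 1,160 = 33.3621 → 33.4.

33.4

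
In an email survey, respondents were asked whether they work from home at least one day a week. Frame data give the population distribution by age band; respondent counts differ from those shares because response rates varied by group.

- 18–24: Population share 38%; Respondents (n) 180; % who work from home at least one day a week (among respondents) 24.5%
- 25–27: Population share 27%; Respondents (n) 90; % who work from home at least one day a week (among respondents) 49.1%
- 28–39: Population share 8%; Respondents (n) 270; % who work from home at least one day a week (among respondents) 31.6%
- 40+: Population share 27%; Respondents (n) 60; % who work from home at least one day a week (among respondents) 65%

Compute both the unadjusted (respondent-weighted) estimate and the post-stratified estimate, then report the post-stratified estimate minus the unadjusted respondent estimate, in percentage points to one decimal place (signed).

Unadjusted (pooled respondent) estimate weights by respondent counts:
  (180/600)×24.5 + (90/600)×49.1 + (270/600)×31.6 + (60/600)×65 = 35.435%
Post-stratifying to population shares instead:
  0.38×24.5 + 0.27×49.1 + 0.08×31.6 + 0.27×65 = 42.645%
Difference = 42.645 − 35.435 = 7.21 pp.

+7.2 percentage points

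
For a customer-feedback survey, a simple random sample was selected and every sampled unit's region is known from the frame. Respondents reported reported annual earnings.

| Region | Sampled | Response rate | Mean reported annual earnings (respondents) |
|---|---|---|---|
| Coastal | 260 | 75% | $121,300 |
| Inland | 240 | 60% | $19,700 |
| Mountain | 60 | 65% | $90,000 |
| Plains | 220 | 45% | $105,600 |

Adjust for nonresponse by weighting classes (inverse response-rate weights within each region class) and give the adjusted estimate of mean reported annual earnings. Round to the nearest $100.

With weight = n_sampled/n_responded per class, the weighted class total is n_sampled:
  Coastal: 260 × 121,300 = 31,538,000
  Inland: 240 × 19,700 = 4,728,000
  Mountain: 60 × 90,000 = 5,400,000
  Plains: 220 × 105,600 = 23,232,000
Adjusted estimate = 64,898,000 / 780 = 83202.6 → $83,200.

$83,200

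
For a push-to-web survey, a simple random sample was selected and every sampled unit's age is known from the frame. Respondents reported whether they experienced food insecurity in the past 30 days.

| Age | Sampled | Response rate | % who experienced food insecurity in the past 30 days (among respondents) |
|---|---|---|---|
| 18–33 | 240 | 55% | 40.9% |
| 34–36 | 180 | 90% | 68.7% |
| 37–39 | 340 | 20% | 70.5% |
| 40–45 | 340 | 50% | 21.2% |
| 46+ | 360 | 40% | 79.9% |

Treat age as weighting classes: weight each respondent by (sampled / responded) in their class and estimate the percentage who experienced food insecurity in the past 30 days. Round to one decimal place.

Weighting each respondent by the inverse class response rate inflates each class back to its sampled size, so the class weight is n_sampled:
  18–33: 240 × 40.9 = 9816
  34–36: 180 × 68.7 = 12,366
  37–39: 340 × 70.5 = 23,970
  40–45: 340 × 21.2 = 7208
  46+: 360 × 79.9 = 28764
Adjusted estimate = 82,124 / 1,460 = 56.2493 → 56.2%.

56.2%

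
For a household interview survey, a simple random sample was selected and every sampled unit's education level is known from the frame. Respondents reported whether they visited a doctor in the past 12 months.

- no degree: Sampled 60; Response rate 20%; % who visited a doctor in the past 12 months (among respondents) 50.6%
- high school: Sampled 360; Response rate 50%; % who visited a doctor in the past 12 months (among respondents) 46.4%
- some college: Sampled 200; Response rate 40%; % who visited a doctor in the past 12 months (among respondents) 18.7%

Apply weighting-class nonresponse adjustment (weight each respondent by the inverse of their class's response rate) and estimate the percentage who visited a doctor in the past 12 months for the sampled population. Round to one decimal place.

37.9%

Each respondent's weight = sampled/responded in their class; summing within a class gives n_sampled, so:
  no degree: 60 × 50.6 = 3036
  high school: 360 × 46.4 = 16,704
  some college: 200 × 18.7 = 3740
Adjusted estimate = 23,480 / 620 = 37.871 → 37.9%.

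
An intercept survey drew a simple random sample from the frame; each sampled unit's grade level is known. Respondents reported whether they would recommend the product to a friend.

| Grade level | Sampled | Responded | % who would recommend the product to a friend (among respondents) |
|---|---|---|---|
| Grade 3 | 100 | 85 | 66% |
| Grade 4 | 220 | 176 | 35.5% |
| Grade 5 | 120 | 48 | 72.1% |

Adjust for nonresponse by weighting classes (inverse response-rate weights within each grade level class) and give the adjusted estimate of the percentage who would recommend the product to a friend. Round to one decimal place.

Class response rates: Grade 3 85/100 = 85%, Grade 4 176/220 = 80%, Grade 5 48/120 = 40%.
Each respondent's weight = sampled/responded in their class; summing within a class gives n_sampled, so:
  Grade 3: 100 × 66 = 6600
  Grade 4: 220 × 35.5 = 7810
  Grade 5: 120 × 72.1 = 8652
Adjusted estimate = 23,062 / 440 = 52.4136 → 52.4%.

52.4%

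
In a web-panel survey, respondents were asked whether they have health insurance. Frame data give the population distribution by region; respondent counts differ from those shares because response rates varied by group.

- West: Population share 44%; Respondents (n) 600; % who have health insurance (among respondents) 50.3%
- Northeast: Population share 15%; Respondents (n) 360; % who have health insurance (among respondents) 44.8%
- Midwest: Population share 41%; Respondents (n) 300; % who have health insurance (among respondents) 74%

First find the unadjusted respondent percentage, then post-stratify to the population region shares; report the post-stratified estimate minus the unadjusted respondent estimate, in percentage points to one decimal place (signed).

+4.8 percentage points

Naive respondent-only estimate (weights = respondent counts):
  (600/1260)×50.3 + (360/1260)×44.8 + (300/1260)×74 = 54.3714%
Reweighting by population region shares:
  0.44×50.3 + 0.15×44.8 + 0.41×74 = 59.192%
Difference = 59.192 − 54.3714 = 4.8206 pp.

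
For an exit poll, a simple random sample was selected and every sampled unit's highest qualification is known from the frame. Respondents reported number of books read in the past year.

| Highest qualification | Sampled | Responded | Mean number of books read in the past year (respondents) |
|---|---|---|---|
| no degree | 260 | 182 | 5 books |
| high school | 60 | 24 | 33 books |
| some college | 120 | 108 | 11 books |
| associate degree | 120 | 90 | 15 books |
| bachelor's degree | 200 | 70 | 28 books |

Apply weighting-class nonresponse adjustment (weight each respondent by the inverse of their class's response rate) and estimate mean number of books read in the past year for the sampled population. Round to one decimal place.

Class response rates: no degree 182/260 = 70%, high school 24/60 = 40%, some college 108/120 = 90%, associate degree 90/120 = 75%, bachelor's degree 70/200 = 35%.
Each respondent's weight = sampled/responded in their class; summing within a class gives n_sampled, so:
  no degree: 260 × 5 = 1300
  high school: 60 × 33 = 1980
  some college: 120 × 11 = 1320
  associate degree: 120 × 15 = 1800
  bachelor's degree: 200 × 28 = 5600
Adjusted estimate = 12,000 / 760 = 15.7895 → 15.8.

15.8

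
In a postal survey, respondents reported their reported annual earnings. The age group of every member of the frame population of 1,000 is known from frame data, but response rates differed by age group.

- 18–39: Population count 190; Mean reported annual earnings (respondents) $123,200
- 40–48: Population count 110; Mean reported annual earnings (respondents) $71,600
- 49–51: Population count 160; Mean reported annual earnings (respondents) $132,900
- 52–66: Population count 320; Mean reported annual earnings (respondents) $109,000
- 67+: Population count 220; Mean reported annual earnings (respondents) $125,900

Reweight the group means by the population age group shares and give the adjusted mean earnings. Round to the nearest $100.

$115,100

Post-stratification weights by population share, not respondent share:
  18–39: (190/1,000) × 123,200 = 23,408
  40–48: (110/1,000) × 71,600 = 7876
  49–51: (160/1,000) × 132,900 = 21,264
  52–66: (320/1,000) × 109,000 = 34,880
  67+: (220/1,000) × 125,900 = 27,698
Post-stratified estimate = 115,126 → $115,100.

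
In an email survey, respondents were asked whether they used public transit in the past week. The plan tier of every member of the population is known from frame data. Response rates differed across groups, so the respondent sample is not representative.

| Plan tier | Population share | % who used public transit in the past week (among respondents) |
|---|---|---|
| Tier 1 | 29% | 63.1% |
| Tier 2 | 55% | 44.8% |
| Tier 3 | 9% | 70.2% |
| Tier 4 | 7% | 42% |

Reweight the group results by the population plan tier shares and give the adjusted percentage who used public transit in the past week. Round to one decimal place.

Post-stratification weights by population share, not respondent share:
  Tier 1: 0.29 × 63.1 = 18.299
  Tier 2: 0.55 × 44.8 = 24.64
  Tier 3: 0.09 × 70.2 = 6.318
  Tier 4: 0.07 × 42 = 2.94
Post-stratified estimate = 52.197 → 52.2%.

52.2%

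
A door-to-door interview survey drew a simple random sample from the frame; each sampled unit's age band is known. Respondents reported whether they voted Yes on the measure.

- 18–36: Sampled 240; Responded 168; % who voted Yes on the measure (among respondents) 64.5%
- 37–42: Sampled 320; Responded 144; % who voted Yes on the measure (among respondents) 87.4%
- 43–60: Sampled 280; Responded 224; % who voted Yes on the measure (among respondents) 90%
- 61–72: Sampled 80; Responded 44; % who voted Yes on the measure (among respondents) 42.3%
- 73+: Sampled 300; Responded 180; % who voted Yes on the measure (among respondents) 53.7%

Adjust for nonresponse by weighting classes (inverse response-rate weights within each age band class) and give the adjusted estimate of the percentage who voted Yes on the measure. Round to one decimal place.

72.2%

Class response rates: 18–36 168/240 = 70%, 37–42 144/320 = 45%, 43–60 224/280 = 80%, 61–72 44/80 = 55%, 73+ 180/300 = 60%.
Inverse-response-rate weighting restores each class to its sampled count, so class totals weight by n_sampled:
  18–36: 240 × 64.5 = 15,480
  37–42: 320 × 87.4 = 27,968
  43–60: 280 × 90 = 25,200
  61–72: 80 × 42.3 = 3384
  73+: 300 × 53.7 = 16,110
Adjusted estimate = 88,142 / 1,220 = 72.2475 → 72.2%.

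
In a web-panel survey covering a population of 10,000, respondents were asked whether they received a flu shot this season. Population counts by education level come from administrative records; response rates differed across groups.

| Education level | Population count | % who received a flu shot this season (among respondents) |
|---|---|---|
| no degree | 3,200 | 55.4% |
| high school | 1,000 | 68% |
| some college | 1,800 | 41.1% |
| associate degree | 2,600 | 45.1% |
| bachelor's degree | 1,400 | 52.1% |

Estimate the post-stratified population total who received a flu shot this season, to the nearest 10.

5,090

Each cell contributes its population count × the respondent rate:
  no degree: 3,200 × 55.4% = 1772.8
  high school: 1,000 × 68% = 680
  some college: 1,800 × 41.1% = 739.8
  associate degree: 2,600 × 45.1% = 1172.6
  bachelor's degree: 1,400 × 52.1% = 729.4
Estimated total = 5094.6 → 5,090.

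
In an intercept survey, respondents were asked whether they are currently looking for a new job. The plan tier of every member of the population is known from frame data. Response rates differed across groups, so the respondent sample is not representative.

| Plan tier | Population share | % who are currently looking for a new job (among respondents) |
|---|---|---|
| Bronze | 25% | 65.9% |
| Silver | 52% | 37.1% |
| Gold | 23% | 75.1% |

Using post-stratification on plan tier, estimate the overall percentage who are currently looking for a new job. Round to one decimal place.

Each cell contributes population-share × respondent value:
  Bronze: 0.25 × 65.9 = 16.475
  Silver: 0.52 × 37.1 = 19.292
  Gold: 0.23 × 75.1 = 17.273
Post-stratified estimate = 53.04 → 53.0%.

53.0%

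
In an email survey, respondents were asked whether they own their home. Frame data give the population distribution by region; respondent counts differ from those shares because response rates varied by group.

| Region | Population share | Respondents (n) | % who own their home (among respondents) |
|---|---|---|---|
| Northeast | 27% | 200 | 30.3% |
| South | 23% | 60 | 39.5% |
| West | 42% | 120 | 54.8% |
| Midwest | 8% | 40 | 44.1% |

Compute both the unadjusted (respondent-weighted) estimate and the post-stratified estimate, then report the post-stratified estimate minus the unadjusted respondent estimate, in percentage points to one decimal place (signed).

Unadjusted (pooled respondent) estimate weights by respondent counts:
  (200/420)×30.3 + (60/420)×39.5 + (120/420)×54.8 + (40/420)×44.1 = 39.9286%
Post-stratifying to population shares instead:
  0.27×30.3 + 0.23×39.5 + 0.42×54.8 + 0.08×44.1 = 43.81%
Difference = 43.81 − 39.9286 = 3.8814 pp.

+3.9 percentage points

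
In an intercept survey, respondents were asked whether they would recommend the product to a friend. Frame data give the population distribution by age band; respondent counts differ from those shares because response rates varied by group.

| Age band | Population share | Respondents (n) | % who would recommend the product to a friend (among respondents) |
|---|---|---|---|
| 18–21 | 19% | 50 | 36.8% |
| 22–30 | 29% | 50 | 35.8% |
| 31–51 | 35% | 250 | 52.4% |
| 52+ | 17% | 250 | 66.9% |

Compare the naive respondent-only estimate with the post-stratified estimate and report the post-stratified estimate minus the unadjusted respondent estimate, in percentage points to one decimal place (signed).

Naive respondent-only estimate (weights = respondent counts):
  (50/600)×36.8 + (50/600)×35.8 + (250/600)×52.4 + (250/600)×66.9 = 55.7583%
Reweighting by population age band shares:
  0.19×36.8 + 0.29×35.8 + 0.35×52.4 + 0.17×66.9 = 47.087%
Difference = 47.087 − 55.7583 = -8.6713 pp.

-8.7 percentage points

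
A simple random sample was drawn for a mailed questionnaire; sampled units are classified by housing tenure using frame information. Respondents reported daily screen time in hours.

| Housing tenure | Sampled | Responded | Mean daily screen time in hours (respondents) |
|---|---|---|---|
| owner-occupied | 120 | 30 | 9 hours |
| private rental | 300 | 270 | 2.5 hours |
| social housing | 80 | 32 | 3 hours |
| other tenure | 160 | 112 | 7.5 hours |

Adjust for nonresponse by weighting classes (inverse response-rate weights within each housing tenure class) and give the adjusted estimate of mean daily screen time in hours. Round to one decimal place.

5.0

Class response rates: owner-occupied 30/120 = 25%, private rental 270/300 = 90%, social housing 32/80 = 40%, other tenure 112/160 = 70%.
Each respondent's weight = sampled/responded in their class; summing within a class gives n_sampled, so:
  owner-occupied: 120 × 9 = 1080
  private rental: 300 × 2.5 = 750
  social housing: 80 × 3 = 240
  other tenure: 160 × 7.5 = 1200
Adjusted estimate = 3270 / 660 = 4.95455 → 5.0.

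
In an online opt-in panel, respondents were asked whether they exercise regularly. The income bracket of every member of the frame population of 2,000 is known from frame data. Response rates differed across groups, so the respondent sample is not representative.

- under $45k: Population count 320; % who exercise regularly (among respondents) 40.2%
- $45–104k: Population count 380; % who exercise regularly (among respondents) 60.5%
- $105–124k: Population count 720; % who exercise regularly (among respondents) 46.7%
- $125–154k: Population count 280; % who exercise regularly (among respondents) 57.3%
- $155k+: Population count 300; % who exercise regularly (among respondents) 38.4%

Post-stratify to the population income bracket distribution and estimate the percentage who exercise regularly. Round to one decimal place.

Each cell contributes population-share × respondent value:
  under $45k: (320/2,000) × 40.2 = 6.432
  $45–104k: (380/2,000) × 60.5 = 11.495
  $105–124k: (720/2,000) × 46.7 = 16.812
  $125–154k: (280/2,000) × 57.3 = 8.022
  $155k+: (300/2,000) × 38.4 = 5.76
Post-stratified estimate = 48.521 → 48.5%.

48.5%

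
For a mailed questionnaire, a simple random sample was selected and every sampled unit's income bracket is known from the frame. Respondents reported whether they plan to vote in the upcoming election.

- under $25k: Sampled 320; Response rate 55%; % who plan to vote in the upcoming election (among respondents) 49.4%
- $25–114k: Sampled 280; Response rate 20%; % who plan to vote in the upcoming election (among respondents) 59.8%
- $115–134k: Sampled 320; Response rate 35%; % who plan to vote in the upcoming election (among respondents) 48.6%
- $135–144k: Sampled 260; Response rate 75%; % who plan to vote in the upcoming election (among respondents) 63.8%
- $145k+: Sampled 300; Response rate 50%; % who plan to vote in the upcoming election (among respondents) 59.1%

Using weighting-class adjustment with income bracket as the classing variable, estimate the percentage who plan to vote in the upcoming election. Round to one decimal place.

55.7%

With weight = n_sampled/n_responded per class, the weighted class total is n_sampled:
  under $25k: 320 × 49.4 = 15,808
  $25–114k: 280 × 59.8 = 16,744
  $115–134k: 320 × 48.6 = 15,552
  $135–144k: 260 × 63.8 = 16,588
  $145k+: 300 × 59.1 = 17,730
Adjusted estimate = 82,422 / 1,480 = 55.6905 → 55.7%.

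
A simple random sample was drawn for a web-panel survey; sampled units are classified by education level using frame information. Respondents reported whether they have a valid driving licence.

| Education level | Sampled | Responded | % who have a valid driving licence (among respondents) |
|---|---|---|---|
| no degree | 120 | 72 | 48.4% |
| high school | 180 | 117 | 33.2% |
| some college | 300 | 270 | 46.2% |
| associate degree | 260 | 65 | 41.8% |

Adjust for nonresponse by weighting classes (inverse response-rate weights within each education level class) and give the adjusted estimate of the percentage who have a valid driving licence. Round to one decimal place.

42.5%

Class response rates: no degree 72/120 = 60%, high school 117/180 = 65%, some college 270/300 = 90%, associate degree 65/260 = 25%.
With weight = n_sampled/n_responded per class, the weighted class total is n_sampled:
  no degree: 120 × 48.4 = 5808
  high school: 180 × 33.2 = 5976
  some college: 300 × 46.2 = 13,860
  associate degree: 260 × 41.8 = 10,868
Adjusted estimate = 36,512 / 860 = 42.4558 → 42.5%.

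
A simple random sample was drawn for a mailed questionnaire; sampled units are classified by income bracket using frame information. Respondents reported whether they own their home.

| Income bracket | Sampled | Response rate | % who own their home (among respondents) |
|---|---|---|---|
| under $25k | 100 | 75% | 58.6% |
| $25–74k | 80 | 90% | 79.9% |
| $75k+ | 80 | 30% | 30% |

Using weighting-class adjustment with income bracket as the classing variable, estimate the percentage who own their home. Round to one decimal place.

56.4%

With weight = n_sampled/n_responded per class, the weighted class total is n_sampled:
  under $25k: 100 × 58.6 = 5860
  $25–74k: 80 × 79.9 = 6392
  $75k+: 80 × 30 = 2400
Adjusted estimate = 14,652 / 260 = 56.3538 → 56.4%.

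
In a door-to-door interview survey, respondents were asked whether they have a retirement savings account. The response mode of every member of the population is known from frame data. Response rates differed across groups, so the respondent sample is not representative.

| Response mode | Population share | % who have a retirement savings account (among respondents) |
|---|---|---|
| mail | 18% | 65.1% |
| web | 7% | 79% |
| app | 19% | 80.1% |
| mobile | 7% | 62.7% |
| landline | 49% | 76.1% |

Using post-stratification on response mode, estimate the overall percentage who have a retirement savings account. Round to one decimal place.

Reweight to the known response mode distribution:
  mail: 0.18 × 65.1 = 11.718
  web: 0.07 × 79 = 5.53
  app: 0.19 × 80.1 = 15.219
  mobile: 0.07 × 62.7 = 4.389
  landline: 0.49 × 76.1 = 37.289
Post-stratified estimate = 74.145 → 74.1%.

74.1%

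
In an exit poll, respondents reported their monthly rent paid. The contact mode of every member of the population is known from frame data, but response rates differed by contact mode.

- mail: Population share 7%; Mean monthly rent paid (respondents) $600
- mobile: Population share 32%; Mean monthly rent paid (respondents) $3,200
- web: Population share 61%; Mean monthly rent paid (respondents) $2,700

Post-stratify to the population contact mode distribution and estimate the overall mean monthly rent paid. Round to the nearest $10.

$2,710

Each cell contributes population-share × respondent value:
  mail: 0.07 × 600 = 42
  mobile: 0.32 × 3200 = 1024
  web: 0.61 × 2700 = 1647
Post-stratified estimate = 2713 → $2,710.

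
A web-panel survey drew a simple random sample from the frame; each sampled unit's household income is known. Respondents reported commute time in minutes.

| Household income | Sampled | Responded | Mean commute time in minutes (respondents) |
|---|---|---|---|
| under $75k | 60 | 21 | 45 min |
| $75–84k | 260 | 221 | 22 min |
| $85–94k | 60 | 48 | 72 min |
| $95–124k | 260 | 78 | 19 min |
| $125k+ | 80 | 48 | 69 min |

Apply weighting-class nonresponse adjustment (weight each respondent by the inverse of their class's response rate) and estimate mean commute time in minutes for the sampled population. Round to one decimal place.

Class response rates: under $75k 21/60 = 35%, $75–84k 221/260 = 85%, $85–94k 48/60 = 80%, $95–124k 78/260 = 30%, $125k+ 48/80 = 60%.
Inverse-response-rate weighting restores each class to its sampled count, so class totals weight by n_sampled:
  under $75k: 60 × 45 = 2700
  $75–84k: 260 × 22 = 5720
  $85–94k: 60 × 72 = 4320
  $95–124k: 260 × 19 = 4940
  $125k+: 80 × 69 = 5520
Adjusted estimate = 23,200 / 720 = 32.2222 → 32.2.

32.2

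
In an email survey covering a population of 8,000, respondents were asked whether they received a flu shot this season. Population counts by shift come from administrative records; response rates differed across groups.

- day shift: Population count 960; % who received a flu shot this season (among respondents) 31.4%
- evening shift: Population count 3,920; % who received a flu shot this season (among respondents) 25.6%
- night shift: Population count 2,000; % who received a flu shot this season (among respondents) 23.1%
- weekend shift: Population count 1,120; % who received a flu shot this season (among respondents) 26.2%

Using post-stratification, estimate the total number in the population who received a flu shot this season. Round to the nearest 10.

2,060

Each cell contributes its population count × the respondent rate:
  day shift: 960 × 31.4% = 301.44
  evening shift: 3,920 × 25.6% = 1003.52
  night shift: 2,000 × 23.1% = 462
  weekend shift: 1,120 × 26.2% = 293.44
Estimated total = 2060.4 → 2,060.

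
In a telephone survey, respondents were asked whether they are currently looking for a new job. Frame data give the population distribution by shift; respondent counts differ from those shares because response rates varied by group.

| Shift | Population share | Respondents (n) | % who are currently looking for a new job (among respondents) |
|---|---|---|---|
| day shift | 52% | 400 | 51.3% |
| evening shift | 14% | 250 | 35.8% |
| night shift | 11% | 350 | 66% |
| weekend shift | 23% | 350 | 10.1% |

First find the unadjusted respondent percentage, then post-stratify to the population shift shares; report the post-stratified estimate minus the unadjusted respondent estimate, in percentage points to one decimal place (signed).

-0.3 percentage points

Unadjusted (pooled respondent) estimate weights by respondent counts:
  (400/1350)×51.3 + (250/1350)×35.8 + (350/1350)×66 + (350/1350)×10.1 = 41.5593%
Post-stratifying to population shares instead:
  0.52×51.3 + 0.14×35.8 + 0.11×66 + 0.23×10.1 = 41.271%
Difference = 41.271 − 41.5593 = -0.2883 pp.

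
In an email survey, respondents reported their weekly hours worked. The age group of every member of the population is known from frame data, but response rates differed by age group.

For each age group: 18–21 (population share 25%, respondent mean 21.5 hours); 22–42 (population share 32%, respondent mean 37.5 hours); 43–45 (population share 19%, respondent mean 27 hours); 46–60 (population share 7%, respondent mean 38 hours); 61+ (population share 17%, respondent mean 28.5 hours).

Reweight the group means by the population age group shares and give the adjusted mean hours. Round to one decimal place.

30.0

Weight each group's respondent value by its population share:
  18–21: 0.25 × 21.5 = 5.375
  22–42: 0.32 × 37.5 = 12
  43–45: 0.19 × 27 = 5.13
  46–60: 0.07 × 38 = 2.66
  61+: 0.17 × 28.5 = 4.845
Post-stratified estimate = 30.01 → 30.0.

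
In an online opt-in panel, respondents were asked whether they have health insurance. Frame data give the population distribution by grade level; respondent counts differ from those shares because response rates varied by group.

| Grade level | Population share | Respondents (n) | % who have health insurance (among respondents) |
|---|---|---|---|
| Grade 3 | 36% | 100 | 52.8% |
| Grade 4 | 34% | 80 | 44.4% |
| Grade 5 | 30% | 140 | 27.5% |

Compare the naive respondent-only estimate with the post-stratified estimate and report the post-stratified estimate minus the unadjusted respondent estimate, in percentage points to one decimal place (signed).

+2.7 percentage points

Without adjustment, the pooled respondent share is:
  (100/320)×52.8 + (80/320)×44.4 + (140/320)×27.5 = 39.6313%
Post-stratified estimate weights by population shares:
  0.36×52.8 + 0.34×44.4 + 0.3×27.5 = 42.354%
Difference = 42.354 − 39.6313 = 2.7227 pp.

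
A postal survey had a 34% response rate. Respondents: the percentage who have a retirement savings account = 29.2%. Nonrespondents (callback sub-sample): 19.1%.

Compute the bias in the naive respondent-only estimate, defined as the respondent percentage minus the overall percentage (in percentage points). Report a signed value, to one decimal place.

Nonresponse fraction = 1 − 0.34 = 0.66.
Bias = (nonresponse fraction) × (respondent percentage − nonrespondent percentage)
     = 0.66 × (29.2 − 19.1) = 0.66 × 10.1 = 6.666.

+6.7 percentage points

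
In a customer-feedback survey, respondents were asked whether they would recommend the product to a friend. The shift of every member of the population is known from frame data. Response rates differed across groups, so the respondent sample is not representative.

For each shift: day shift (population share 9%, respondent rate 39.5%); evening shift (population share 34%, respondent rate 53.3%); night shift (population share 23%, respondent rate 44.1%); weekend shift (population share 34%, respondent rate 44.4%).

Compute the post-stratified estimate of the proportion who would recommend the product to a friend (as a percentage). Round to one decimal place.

46.9%

Each cell contributes population-share × respondent value:
  day shift: 0.09 × 39.5 = 3.555
  evening shift: 0.34 × 53.3 = 18.122
  night shift: 0.23 × 44.1 = 10.143
  weekend shift: 0.34 × 44.4 = 15.096
Post-stratified estimate = 46.916 → 46.9%.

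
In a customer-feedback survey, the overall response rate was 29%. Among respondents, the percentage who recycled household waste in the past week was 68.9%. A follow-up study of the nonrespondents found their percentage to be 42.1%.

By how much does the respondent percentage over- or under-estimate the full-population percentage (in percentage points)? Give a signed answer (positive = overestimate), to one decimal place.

Nonresponse fraction = 1 − 0.29 = 0.71.
Bias = (nonresponse fraction) × (respondent percentage − nonrespondent percentage)
     = 0.71 × (68.9 − 42.1) = 0.71 × 26.8 = 19.028.

+19.0 percentage points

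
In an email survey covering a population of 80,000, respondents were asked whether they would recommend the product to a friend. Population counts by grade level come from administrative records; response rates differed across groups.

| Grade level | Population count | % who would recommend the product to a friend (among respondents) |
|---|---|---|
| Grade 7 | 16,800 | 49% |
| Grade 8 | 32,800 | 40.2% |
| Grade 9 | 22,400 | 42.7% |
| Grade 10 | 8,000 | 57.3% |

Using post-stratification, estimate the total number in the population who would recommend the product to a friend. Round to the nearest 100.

35,600

Each cell contributes its population count × the respondent rate:
  Grade 7: 16,800 × 49% = 8232
  Grade 8: 32,800 × 40.2% = 13185.6
  Grade 9: 22,400 × 42.7% = 9564.8
  Grade 10: 8,000 × 57.3% = 4584
Estimated total = 35566.4 → 35,600.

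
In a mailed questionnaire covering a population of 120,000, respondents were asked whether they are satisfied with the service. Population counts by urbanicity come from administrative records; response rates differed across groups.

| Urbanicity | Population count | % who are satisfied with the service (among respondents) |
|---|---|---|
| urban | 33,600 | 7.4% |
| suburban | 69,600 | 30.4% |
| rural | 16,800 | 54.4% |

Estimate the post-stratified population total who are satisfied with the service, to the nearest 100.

32,800

Apply each group's respondent rate to its population count:
  urban: 33,600 × 7.4% = 2486.4
  suburban: 69,600 × 30.4% = 21158.4
  rural: 16,800 × 54.4% = 9139.2
Estimated total = 32,784 → 32,800.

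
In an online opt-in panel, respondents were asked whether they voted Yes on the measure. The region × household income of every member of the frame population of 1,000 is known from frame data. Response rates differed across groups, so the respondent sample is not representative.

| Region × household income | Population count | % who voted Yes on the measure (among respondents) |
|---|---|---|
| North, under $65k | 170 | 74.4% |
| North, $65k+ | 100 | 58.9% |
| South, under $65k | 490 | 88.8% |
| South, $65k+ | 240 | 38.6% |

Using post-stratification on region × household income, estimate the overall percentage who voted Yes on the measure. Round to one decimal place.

Weight each group's respondent value by its population share:
  North, under $65k: (170/1,000) × 74.4 = 12.648
  North, $65k+: (100/1,000) × 58.9 = 5.89
  South, under $65k: (490/1,000) × 88.8 = 43.512
  South, $65k+: (240/1,000) × 38.6 = 9.264
Post-stratified estimate = 71.314 → 71.3%.

71.3%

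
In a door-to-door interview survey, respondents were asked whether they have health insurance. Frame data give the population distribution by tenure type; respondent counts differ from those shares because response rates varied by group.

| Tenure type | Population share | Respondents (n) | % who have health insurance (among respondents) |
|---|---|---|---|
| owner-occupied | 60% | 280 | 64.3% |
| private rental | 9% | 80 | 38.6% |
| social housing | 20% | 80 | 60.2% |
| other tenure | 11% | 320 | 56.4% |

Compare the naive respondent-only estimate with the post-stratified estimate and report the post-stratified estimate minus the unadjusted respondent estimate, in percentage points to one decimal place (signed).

Without adjustment, the pooled respondent share is:
  (280/760)×64.3 + (80/760)×38.6 + (80/760)×60.2 + (320/760)×56.4 = 57.8368%
Post-stratified estimate weights by population shares:
  0.6×64.3 + 0.09×38.6 + 0.2×60.2 + 0.11×56.4 = 60.298%
Difference = 60.298 − 57.8368 = 2.4612 pp.

+2.5 percentage points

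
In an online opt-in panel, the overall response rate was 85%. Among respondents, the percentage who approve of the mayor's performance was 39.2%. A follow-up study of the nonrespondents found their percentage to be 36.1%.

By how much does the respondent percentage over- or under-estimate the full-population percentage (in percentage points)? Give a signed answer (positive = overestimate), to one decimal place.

+0.5 percentage points

Nonresponse fraction = 1 − 0.85 = 0.15.
Bias = (nonresponse fraction) × (respondent percentage − nonrespondent percentage)
     = 0.15 × (39.2 − 36.1) = 0.15 × 3.1 = 0.465.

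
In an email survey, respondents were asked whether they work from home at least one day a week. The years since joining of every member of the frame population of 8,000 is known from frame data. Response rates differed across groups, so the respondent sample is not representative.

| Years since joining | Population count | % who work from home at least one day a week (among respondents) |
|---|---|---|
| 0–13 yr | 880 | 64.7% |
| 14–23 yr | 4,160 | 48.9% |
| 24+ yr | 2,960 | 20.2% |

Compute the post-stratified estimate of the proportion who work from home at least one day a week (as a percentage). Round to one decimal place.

40.0%

Reweight to the known years since joining distribution:
  0–13 yr: (880/8,000) × 64.7 = 7.117
  14–23 yr: (4,160/8,000) × 48.9 = 25.428
  24+ yr: (2,960/8,000) × 20.2 = 7.474
Post-stratified estimate = 40.019 → 40.0%.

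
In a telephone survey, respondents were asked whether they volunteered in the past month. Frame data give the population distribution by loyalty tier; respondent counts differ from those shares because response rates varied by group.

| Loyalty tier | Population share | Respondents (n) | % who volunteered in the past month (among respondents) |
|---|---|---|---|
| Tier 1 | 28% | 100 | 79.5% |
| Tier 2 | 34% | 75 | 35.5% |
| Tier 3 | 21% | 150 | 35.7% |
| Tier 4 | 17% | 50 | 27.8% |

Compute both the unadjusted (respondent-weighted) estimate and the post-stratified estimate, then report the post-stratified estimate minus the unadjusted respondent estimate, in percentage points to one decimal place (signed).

Unadjusted (pooled respondent) estimate weights by respondent counts:
  (100/375)×79.5 + (75/375)×35.5 + (150/375)×35.7 + (50/375)×27.8 = 46.2867%
Post-stratifying to population shares instead:
  0.28×79.5 + 0.34×35.5 + 0.21×35.7 + 0.17×27.8 = 46.553%
Difference = 46.553 − 46.2867 = 0.2663 pp.

+0.3 percentage points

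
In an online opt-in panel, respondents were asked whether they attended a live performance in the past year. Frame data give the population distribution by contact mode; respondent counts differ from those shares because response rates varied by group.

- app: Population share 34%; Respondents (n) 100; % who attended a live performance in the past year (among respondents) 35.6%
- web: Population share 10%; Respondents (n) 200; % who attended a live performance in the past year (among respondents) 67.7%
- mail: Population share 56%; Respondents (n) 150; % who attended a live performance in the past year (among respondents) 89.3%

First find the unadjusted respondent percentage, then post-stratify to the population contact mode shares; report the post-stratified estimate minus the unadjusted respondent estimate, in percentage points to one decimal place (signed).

+1.1 percentage points

Without adjustment, the pooled respondent share is:
  (100/450)×35.6 + (200/450)×67.7 + (150/450)×89.3 = 67.7667%
Post-stratified estimate weights by population shares:
  0.34×35.6 + 0.1×67.7 + 0.56×89.3 = 68.882%
Difference = 68.882 − 67.7667 = 1.1153 pp.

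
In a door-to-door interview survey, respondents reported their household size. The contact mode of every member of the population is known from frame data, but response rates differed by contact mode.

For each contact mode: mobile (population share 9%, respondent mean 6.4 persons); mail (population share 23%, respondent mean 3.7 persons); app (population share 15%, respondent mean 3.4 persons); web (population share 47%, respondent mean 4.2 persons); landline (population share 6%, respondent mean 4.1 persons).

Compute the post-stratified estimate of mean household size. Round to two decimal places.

4.16

Weight each group's respondent value by its population share:
  mobile: 0.09 × 6.4 = 0.576
  mail: 0.23 × 3.7 = 0.851
  app: 0.15 × 3.4 = 0.51
  web: 0.47 × 4.2 = 1.974
  landline: 0.06 × 4.1 = 0.246
Post-stratified estimate = 4.157 → 4.16.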